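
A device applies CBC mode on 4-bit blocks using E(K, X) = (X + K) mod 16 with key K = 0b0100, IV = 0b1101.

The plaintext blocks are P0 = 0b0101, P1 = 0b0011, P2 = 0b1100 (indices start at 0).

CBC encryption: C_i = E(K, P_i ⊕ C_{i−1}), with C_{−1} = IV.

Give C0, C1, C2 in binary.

C0: P0 ⊕ 0b1101 = 0b1000; E(K, 0b1000) = 0b1100.
C1: P1 ⊕ 0b1100 = 0b1111; E(K, 0b1111) = 0b0011.
C2: P2 ⊕ 0b0011 = 0b1111; E(K, 0b1111) = 0b0011.

C0 = 0b1100, C1 = 0b0011, C2 = 0b0011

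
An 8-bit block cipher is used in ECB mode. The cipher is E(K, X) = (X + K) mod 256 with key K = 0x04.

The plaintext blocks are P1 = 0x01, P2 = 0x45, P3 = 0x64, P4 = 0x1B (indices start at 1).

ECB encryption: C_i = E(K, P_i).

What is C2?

C2: E(K, 0x45) = 0x49.

C2 = 0x49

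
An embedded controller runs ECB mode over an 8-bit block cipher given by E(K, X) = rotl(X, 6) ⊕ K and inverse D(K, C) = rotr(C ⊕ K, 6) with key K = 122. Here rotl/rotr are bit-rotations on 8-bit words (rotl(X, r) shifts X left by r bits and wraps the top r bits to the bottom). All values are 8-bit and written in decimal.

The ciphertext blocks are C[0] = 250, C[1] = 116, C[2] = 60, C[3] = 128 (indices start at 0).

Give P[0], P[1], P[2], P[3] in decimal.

ECB decryption: P_i = D(K, C_i).
P[0]: D(K, 250) = 2.
P[1]: D(K, 116) = 56.
P[2]: D(K, 60) = 25.
P[3]: D(K, 128) = 235.

P[0] = 2, P[1] = 56, P[2] = 25, P[3] = 235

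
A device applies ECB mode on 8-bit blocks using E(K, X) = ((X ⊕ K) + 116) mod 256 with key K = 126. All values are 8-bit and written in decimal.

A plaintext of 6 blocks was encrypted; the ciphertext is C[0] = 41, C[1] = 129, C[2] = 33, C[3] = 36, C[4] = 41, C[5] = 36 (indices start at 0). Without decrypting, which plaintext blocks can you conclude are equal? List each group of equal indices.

ECB encrypts each block independently with the same key, so equal ciphertext blocks imply equal plaintext blocks.
C[0] = C[4] = 41, so P[0] = P[4].
C[3] = C[5] = 36, so P[3] = P[5].

P[0] = P[4]; P[3] = P[5]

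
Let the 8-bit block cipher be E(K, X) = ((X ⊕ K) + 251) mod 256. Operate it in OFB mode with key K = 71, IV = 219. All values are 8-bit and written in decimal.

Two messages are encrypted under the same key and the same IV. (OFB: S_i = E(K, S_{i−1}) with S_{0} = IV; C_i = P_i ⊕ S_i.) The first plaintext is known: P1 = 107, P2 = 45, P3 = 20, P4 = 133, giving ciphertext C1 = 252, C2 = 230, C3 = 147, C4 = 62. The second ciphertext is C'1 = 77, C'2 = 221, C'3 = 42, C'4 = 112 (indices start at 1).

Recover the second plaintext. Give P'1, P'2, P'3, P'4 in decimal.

In OFB with a reused IV, both messages share the same keystream S_i, so C_i ⊕ C'_i = P_i ⊕ P'_i and thus P'_i = P_i ⊕ C_i ⊕ C'_i.
P'1: 107 ⊕ 252 ⊕ 77 = 218.
P'2: 45 ⊕ 230 ⊕ 221 = 22.
P'3: 20 ⊕ 147 ⊕ 42 = 173.
P'4: 133 ⊕ 62 ⊕ 112 = 203.

P'1 = 218, P'2 = 22, P'3 = 173, P'4 = 203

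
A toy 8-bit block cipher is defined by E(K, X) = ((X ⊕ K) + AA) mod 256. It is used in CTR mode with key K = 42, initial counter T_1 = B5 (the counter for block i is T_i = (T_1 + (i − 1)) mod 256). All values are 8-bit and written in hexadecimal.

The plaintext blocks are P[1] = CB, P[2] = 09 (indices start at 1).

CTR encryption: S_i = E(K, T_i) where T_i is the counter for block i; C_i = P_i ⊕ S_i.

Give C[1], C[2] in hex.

C[1] = 6A, C[2] = 97

C[1]: T = B5, S = E(K, T) = A1; CB ⊕ A1 = 6A.
C[2]: T = B6, S = E(K, T) = 9E; 09 ⊕ 9E = 97.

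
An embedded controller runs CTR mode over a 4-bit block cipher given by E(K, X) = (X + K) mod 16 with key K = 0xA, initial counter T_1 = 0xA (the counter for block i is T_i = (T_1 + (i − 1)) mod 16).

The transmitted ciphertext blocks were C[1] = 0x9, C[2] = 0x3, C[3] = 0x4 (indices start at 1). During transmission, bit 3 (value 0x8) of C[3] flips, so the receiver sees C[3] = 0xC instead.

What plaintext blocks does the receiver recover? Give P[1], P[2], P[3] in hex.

CTR decryption: S_i = E(K, T_i) where T_i is the counter for block i; P_i = C_i ⊕ S_i.
Only C[3] changed, to 0xC. In CTR, a change in C_i flips the same bit in P_i only; the keystream is unaffected. Decrypting the received ciphertext:
P[1]: T = 0xA, S = E(K, T) = 0x4; 0x9 ⊕ 0x4 = 0xD.
P[2]: T = 0xB, S = E(K, T) = 0x5; 0x3 ⊕ 0x5 = 0x6.
P[3]: T = 0xC, S = E(K, T) = 0x6; 0xC ⊕ 0x6 = 0xA.
Blocks that differ from the original plaintext: P[3].

P[1] = 0xD, P[2] = 0x6, P[3] = 0xA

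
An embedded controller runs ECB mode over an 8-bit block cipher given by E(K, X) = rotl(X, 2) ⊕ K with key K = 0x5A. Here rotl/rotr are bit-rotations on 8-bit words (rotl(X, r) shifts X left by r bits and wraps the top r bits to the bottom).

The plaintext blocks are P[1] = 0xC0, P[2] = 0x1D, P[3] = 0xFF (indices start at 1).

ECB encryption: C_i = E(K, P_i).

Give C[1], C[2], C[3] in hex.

C[1] = 0x59, C[2] = 0x2E, C[3] = 0xA5

C[1]: E(K, 0xC0) = 0x59.
C[2]: E(K, 0x1D) = 0x2E.
C[3]: E(K, 0xFF) = 0xA5.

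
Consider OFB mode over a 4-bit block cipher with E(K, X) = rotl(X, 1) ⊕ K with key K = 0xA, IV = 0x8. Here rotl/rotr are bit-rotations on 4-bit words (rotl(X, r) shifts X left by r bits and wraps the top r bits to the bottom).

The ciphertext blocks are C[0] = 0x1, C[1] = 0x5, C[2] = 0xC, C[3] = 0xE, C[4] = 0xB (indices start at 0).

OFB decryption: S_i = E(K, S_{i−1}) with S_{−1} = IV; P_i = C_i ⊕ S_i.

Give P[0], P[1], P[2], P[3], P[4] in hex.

P[0]: S = E(K, 0x8) = 0xB; 0x1 ⊕ 0xB = 0xA.
P[1]: S = E(K, 0xB) = 0xD; 0x5 ⊕ 0xD = 0x8.
P[2]: S = E(K, 0xD) = 0x1; 0xC ⊕ 0x1 = 0xD.
P[3]: S = E(K, 0x1) = 0x8; 0xE ⊕ 0x8 = 0x6.
P[4]: S = E(K, 0x8) = 0xB; 0xB ⊕ 0xB = 0x0.

P[0] = 0xA, P[1] = 0x8, P[2] = 0xD, P[3] = 0x6, P[4] = 0x0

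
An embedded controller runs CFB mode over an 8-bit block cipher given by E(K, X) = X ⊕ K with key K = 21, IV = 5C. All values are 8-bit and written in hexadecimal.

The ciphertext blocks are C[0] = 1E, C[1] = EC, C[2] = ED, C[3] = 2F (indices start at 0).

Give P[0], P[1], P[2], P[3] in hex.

CFB decryption: P_i = C_i ⊕ E(K, C_{i−1}), with C_{−1} = IV.
P[0]: E(K, 5C) = 7D; 1E ⊕ 7D = 63.
P[1]: E(K, 1E) = 3F; EC ⊕ 3F = D3.
P[2]: E(K, EC) = CD; ED ⊕ CD = 20.
P[3]: E(K, ED) = CC; 2F ⊕ CC = E3.

P[0] = 63, P[1] = D3, P[2] = 20, P[3] = E3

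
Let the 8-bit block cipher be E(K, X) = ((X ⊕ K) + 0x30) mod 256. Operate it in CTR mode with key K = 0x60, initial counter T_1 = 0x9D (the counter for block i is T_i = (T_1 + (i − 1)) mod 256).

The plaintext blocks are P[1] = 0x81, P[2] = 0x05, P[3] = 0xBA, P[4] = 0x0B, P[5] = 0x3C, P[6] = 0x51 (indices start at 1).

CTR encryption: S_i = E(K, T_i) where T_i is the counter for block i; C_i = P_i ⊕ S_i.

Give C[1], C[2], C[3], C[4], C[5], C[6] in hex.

C[1] = 0xAC, C[2] = 0x2B, C[3] = 0x95, C[4] = 0xFB, C[5] = 0xCD, C[6] = 0xA3

C[1]: T = 0x9D, S = E(K, T) = 0x2D; 0x81 ⊕ 0x2D = 0xAC.
C[2]: T = 0x9E, S = E(K, T) = 0x2E; 0x05 ⊕ 0x2E = 0x2B.
C[3]: T = 0x9F, S = E(K, T) = 0x2F; 0xBA ⊕ 0x2F = 0x95.
C[4]: T = 0xA0, S = E(K, T) = 0xF0; 0x0B ⊕ 0xF0 = 0xFB.
C[5]: T = 0xA1, S = E(K, T) = 0xF1; 0x3C ⊕ 0xF1 = 0xCD.
C[6]: T = 0xA2, S = E(K, T) = 0xF2; 0x51 ⊕ 0xF2 = 0xA3.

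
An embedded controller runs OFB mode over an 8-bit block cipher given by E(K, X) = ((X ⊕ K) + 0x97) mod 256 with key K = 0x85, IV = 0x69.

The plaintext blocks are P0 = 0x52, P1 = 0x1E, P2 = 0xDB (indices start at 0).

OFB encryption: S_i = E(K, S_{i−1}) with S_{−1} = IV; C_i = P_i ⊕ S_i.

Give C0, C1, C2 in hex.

C0: S = E(K, 0x69) = 0x83; 0x52 ⊕ 0x83 = 0xD1.
C1: S = E(K, 0x83) = 0x9D; 0x1E ⊕ 0x9D = 0x83.
C2: S = E(K, 0x9D) = 0xAF; 0xDB ⊕ 0xAF = 0x74.

C0 = 0xD1, C1 = 0x83, C2 = 0x74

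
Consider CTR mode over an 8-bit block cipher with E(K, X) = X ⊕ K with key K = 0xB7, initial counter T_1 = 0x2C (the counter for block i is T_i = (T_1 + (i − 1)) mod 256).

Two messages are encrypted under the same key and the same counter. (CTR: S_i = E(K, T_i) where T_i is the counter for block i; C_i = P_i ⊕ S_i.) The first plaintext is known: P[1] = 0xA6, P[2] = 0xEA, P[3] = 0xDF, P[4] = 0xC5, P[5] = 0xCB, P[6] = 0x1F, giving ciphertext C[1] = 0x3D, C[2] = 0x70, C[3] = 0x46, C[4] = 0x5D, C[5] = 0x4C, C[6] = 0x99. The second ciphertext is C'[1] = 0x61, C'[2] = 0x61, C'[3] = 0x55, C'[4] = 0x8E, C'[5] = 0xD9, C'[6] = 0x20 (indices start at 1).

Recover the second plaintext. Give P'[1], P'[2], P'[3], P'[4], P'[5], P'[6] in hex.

P'[1] = 0xFA, P'[2] = 0xFB, P'[3] = 0xCC, P'[4] = 0x16, P'[5] = 0x5E, P'[6] = 0xA6

In CTR with a reused counter, both messages share the same keystream S_i, so C_i ⊕ C'_i = P_i ⊕ P'_i and thus P'_i = P_i ⊕ C_i ⊕ C'_i.
P'[1]: 0xA6 ⊕ 0x3D ⊕ 0x61 = 0xFA.
P'[2]: 0xEA ⊕ 0x70 ⊕ 0x61 = 0xFB.
P'[3]: 0xDF ⊕ 0x46 ⊕ 0x55 = 0xCC.
P'[4]: 0xC5 ⊕ 0x5D ⊕ 0x8E = 0x16.
P'[5]: 0xCB ⊕ 0x4C ⊕ 0xD9 = 0x5E.
P'[6]: 0x1F ⊕ 0x99 ⊕ 0x20 = 0xA6.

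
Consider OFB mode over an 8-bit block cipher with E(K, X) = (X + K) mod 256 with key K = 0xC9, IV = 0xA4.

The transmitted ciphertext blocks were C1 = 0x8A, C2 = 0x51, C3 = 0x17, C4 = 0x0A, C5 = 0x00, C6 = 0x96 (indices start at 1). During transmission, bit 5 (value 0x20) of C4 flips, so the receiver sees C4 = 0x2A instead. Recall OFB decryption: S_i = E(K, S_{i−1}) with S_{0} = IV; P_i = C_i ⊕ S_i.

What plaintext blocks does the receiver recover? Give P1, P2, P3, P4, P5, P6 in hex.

Only C4 changed, to 0x2A. In OFB, a change in C_i flips the same bit in P_i only; the keystream is unaffected. Decrypting the received ciphertext:
P1: S = E(K, 0xA4) = 0x6D; 0x8A ⊕ 0x6D = 0xE7.
P2: S = E(K, 0x6D) = 0x36; 0x51 ⊕ 0x36 = 0x67.
P3: S = E(K, 0x36) = 0xFF; 0x17 ⊕ 0xFF = 0xE8.
P4: S = E(K, 0xFF) = 0xC8; 0x2A ⊕ 0xC8 = 0xE2.
P5: S = E(K, 0xC8) = 0x91; 0x00 ⊕ 0x91 = 0x91.
P6: S = E(K, 0x91) = 0x5A; 0x96 ⊕ 0x5A = 0xCC.
Blocks that differ from the original plaintext: P4.

P1 = 0xE7, P2 = 0x67, P3 = 0xE8, P4 = 0xE2, P5 = 0x91, P6 = 0xCC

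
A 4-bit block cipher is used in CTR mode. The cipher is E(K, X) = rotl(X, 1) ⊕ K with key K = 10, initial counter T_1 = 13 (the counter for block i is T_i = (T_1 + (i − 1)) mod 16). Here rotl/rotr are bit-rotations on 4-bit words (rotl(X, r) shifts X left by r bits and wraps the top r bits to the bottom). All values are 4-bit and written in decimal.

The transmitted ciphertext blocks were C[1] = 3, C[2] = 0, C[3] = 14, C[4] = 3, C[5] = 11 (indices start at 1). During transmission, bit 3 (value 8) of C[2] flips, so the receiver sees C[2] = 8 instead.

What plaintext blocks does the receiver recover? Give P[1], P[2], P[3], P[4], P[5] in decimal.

CTR decryption: S_i = E(K, T_i) where T_i is the counter for block i; P_i = C_i ⊕ S_i.
Only C[2] changed, to 8. In CTR, a change in C_i flips the same bit in P_i only; the keystream is unaffected. Decrypting the received ciphertext:
P[1]: T = 13, S = E(K, T) = 1; 3 ⊕ 1 = 2.
P[2]: T = 14, S = E(K, T) = 7; 8 ⊕ 7 = 15.
P[3]: T = 15, S = E(K, T) = 5; 14 ⊕ 5 = 11.
P[4]: T = 0, S = E(K, T) = 10; 3 ⊕ 10 = 9.
P[5]: T = 1, S = E(K, T) = 8; 11 ⊕ 8 = 3.
Blocks that differ from the original plaintext: P[2].

P[1] = 2, P[2] = 15, P[3] = 11, P[4] = 9, P[5] = 3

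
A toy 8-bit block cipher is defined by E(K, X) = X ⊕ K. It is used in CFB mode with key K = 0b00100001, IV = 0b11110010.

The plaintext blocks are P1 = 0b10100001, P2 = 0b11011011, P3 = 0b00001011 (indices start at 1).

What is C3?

C3 = 0b10100010

CFB encryption: C_i = P_i ⊕ E(K, C_{i−1}), with C_{0} = IV.
C1: E(K, 0b11110010) = 0b11010011; 0b10100001 ⊕ 0b11010011 = 0b01110010.
C2: E(K, 0b01110010) = 0b01010011; 0b11011011 ⊕ 0b01010011 = 0b10001000.
C3: E(K, 0b10001000) = 0b10101001; 0b00001011 ⊕ 0b10101001 = 0b10100010.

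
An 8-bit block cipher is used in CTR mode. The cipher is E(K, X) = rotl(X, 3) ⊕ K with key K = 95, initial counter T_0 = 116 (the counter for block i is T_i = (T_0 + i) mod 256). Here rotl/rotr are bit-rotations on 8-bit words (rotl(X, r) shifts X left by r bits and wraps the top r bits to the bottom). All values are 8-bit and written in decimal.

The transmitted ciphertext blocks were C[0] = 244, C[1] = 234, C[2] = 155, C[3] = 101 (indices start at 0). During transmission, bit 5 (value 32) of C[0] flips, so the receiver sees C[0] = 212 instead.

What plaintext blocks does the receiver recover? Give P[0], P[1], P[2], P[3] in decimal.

CTR decryption: S_i = E(K, T_i) where T_i is the counter for block i; P_i = C_i ⊕ S_i.
Only C[0] changed, to 212. In CTR, a change in C_i flips the same bit in P_i only; the keystream is unaffected. Decrypting the received ciphertext:
P[0]: T = 116, S = E(K, T) = 252; 212 ⊕ 252 = 40.
P[1]: T = 117, S = E(K, T) = 244; 234 ⊕ 244 = 30.
P[2]: T = 118, S = E(K, T) = 236; 155 ⊕ 236 = 119.
P[3]: T = 119, S = E(K, T) = 228; 101 ⊕ 228 = 129.
Blocks that differ from the original plaintext: P[0].

P[0] = 40, P[1] = 30, P[2] = 119, P[3] = 129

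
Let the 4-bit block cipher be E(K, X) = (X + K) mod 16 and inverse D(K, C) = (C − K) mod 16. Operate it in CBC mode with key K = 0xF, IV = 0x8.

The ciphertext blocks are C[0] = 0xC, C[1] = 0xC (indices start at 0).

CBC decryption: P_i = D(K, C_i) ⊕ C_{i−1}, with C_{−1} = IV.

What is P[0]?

P[0]: D(K, 0xC) = 0xD; 0xD ⊕ 0x8 = 0x5.

P[0] = 0x5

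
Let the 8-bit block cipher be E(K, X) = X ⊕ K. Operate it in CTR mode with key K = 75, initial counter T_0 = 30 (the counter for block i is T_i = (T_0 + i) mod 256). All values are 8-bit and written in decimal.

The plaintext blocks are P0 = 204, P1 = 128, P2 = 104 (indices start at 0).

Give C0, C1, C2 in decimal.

CTR encryption: S_i = E(K, T_i) where T_i is the counter for block i; C_i = P_i ⊕ S_i.
C0: T = 30, S = E(K, T) = 85; 204 ⊕ 85 = 153.
C1: T = 31, S = E(K, T) = 84; 128 ⊕ 84 = 212.
C2: T = 32, S = E(K, T) = 107; 104 ⊕ 107 = 3.

C0 = 153, C1 = 212, C2 = 3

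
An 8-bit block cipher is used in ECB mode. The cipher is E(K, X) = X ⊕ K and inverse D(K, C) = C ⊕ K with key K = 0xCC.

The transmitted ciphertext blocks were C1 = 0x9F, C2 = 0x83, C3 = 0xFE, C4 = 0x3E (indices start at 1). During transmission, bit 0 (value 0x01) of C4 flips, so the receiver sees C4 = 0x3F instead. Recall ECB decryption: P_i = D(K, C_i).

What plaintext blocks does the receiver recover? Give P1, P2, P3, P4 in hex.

Only C4 changed, to 0x3F. In ECB, a change in C_i affects only P_i. Decrypting the received ciphertext:
P1: D(K, 0x9F) = 0x53.
P2: D(K, 0x83) = 0x4F.
P3: D(K, 0xFE) = 0x32.
P4: D(K, 0x3F) = 0xF3.
Blocks that differ from the original plaintext: P4.

P1 = 0x53, P2 = 0x4F, P3 = 0x32, P4 = 0xF3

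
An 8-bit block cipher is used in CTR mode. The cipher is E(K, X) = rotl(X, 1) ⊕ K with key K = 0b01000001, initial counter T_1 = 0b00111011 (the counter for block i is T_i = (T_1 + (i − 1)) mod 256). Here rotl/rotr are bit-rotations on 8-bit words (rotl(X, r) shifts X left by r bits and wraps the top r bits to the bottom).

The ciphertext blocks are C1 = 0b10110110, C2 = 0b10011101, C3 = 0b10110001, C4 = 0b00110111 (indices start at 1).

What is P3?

P3 = 0b10001010

CTR decryption: S_i = E(K, T_i) where T_i is the counter for block i; P_i = C_i ⊕ S_i.
P3: T = 0b00111101, S = E(K, T) = 0b00111011; 0b10110001 ⊕ 0b00111011 = 0b10001010.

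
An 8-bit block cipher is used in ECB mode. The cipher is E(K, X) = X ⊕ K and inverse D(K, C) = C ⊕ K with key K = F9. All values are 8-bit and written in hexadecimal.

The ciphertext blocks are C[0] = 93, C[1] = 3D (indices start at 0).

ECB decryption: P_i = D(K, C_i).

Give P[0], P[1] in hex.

P[0] = 6A, P[1] = C4

P[0]: D(K, 93) = 6A.
P[1]: D(K, 3D) = C4.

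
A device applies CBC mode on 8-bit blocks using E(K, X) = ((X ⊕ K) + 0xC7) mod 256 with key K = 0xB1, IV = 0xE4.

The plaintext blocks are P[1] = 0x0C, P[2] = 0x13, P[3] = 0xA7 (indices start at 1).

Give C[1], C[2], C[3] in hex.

CBC encryption: C_i = E(K, P_i ⊕ C_{i−1}), with C_{0} = IV.
C[1]: P[1] ⊕ 0xE4 = 0xE8; E(K, 0xE8) = 0x20.
C[2]: P[2] ⊕ 0x20 = 0x33; E(K, 0x33) = 0x49.
C[3]: P[3] ⊕ 0x49 = 0xEE; E(K, 0xEE) = 0x26.

C[1] = 0x20, C[2] = 0x49, C[3] = 0x26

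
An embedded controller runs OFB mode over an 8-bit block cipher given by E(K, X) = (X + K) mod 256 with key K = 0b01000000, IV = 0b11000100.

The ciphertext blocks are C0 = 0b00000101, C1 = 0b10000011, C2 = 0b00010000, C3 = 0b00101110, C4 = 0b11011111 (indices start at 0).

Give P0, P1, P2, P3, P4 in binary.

OFB decryption: S_i = E(K, S_{i−1}) with S_{−1} = IV; P_i = C_i ⊕ S_i.
P0: S = E(K, 0b11000100) = 0b00000100; 0b00000101 ⊕ 0b00000100 = 0b00000001.
P1: S = E(K, 0b00000100) = 0b01000100; 0b10000011 ⊕ 0b01000100 = 0b11000111.
P2: S = E(K, 0b01000100) = 0b10000100; 0b00010000 ⊕ 0b10000100 = 0b10010100.
P3: S = E(K, 0b10000100) = 0b11000100; 0b00101110 ⊕ 0b11000100 = 0b11101010.
P4: S = E(K, 0b11000100) = 0b00000100; 0b11011111 ⊕ 0b00000100 = 0b11011011.

P0 = 0b00000001, P1 = 0b11000111, P2 = 0b10010100, P3 = 0b11101010, P4 = 0b11011011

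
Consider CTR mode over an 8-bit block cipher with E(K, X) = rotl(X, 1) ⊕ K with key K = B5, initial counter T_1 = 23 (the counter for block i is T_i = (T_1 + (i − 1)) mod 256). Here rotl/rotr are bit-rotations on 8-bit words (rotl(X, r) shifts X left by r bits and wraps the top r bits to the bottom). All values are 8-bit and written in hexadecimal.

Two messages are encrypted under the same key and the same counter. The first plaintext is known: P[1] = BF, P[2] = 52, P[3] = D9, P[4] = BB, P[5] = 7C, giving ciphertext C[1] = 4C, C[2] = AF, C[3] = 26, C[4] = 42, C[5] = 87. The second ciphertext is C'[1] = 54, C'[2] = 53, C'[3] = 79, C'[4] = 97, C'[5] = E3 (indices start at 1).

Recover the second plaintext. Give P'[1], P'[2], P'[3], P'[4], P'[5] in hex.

P'[1] = A7, P'[2] = AE, P'[3] = 86, P'[4] = 6E, P'[5] = 18

In CTR with a reused counter, both messages share the same keystream S_i, so C_i ⊕ C'_i = P_i ⊕ P'_i and thus P'_i = P_i ⊕ C_i ⊕ C'_i.
P'[1]: BF ⊕ 4C ⊕ 54 = A7.
P'[2]: 52 ⊕ AF ⊕ 53 = AE.
P'[3]: D9 ⊕ 26 ⊕ 79 = 86.
P'[4]: BB ⊕ 42 ⊕ 97 = 6E.
P'[5]: 7C ⊕ 87 ⊕ E3 = 18.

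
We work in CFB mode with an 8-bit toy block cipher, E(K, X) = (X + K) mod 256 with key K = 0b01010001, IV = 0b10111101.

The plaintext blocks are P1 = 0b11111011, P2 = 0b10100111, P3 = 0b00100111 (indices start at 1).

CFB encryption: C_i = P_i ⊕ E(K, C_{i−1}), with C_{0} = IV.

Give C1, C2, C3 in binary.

C1: E(K, 0b10111101) = 0b00001110; 0b11111011 ⊕ 0b00001110 = 0b11110101.
C2: E(K, 0b11110101) = 0b01000110; 0b10100111 ⊕ 0b01000110 = 0b11100001.
C3: E(K, 0b11100001) = 0b00110010; 0b00100111 ⊕ 0b00110010 = 0b00010101.

C1 = 0b11110101, C2 = 0b11100001, C3 = 0b00010101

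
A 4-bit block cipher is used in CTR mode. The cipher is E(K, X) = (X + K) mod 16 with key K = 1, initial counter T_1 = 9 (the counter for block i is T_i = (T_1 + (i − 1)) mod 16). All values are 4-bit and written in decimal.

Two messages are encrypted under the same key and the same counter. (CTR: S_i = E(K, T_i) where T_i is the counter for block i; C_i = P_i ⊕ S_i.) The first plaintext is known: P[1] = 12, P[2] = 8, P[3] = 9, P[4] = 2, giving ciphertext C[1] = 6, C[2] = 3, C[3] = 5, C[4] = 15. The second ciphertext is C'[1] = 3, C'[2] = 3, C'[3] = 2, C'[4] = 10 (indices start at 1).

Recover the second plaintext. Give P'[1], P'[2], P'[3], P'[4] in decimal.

P'[1] = 9, P'[2] = 8, P'[3] = 14, P'[4] = 7

In CTR with a reused counter, both messages share the same keystream S_i, so C_i ⊕ C'_i = P_i ⊕ P'_i and thus P'_i = P_i ⊕ C_i ⊕ C'_i.
P'[1]: 12 ⊕ 6 ⊕ 3 = 9.
P'[2]: 8 ⊕ 3 ⊕ 3 = 8.
P'[3]: 9 ⊕ 5 ⊕ 2 = 14.
P'[4]: 2 ⊕ 15 ⊕ 10 = 7.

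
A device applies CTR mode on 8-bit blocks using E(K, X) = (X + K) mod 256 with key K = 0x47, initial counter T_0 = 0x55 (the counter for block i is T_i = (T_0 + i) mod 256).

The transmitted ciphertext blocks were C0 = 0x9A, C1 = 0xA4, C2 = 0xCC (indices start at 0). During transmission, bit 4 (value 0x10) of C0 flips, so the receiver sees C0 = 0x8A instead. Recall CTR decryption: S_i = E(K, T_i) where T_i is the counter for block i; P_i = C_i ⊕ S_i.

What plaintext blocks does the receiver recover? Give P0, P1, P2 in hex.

Only C0 changed, to 0x8A. In CTR, a change in C_i flips the same bit in P_i only; the keystream is unaffected. Decrypting the received ciphertext:
P0: T = 0x55, S = E(K, T) = 0x9C; 0x8A ⊕ 0x9C = 0x16.
P1: T = 0x56, S = E(K, T) = 0x9D; 0xA4 ⊕ 0x9D = 0x39.
P2: T = 0x57, S = E(K, T) = 0x9E; 0xCC ⊕ 0x9E = 0x52.
Blocks that differ from the original plaintext: P0.

P0 = 0x16, P1 = 0x39, P2 = 0x52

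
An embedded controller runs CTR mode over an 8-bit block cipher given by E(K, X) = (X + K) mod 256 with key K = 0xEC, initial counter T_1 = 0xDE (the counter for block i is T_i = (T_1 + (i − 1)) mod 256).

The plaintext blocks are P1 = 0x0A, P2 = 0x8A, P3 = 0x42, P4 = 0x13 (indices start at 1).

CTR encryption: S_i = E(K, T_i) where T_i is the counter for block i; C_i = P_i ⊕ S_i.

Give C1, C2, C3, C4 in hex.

C1 = 0xC0, C2 = 0x41, C3 = 0x8E, C4 = 0xDE

C1: T = 0xDE, S = E(K, T) = 0xCA; 0x0A ⊕ 0xCA = 0xC0.
C2: T = 0xDF, S = E(K, T) = 0xCB; 0x8A ⊕ 0xCB = 0x41.
C3: T = 0xE0, S = E(K, T) = 0xCC; 0x42 ⊕ 0xCC = 0x8E.
C4: T = 0xE1, S = E(K, T) = 0xCD; 0x13 ⊕ 0xCD = 0xDE.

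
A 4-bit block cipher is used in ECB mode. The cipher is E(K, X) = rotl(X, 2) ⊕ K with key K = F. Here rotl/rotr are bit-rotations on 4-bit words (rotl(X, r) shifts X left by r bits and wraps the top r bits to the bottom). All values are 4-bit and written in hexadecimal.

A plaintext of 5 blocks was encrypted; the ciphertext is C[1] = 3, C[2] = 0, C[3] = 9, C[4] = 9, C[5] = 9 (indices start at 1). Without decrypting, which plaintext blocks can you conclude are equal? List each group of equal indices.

ECB encrypts each block independently with the same key, so equal ciphertext blocks imply equal plaintext blocks.
C[3] = C[4] = C[5] = 9, so P[3] = P[4] = P[5].

P[3] = P[4] = P[5]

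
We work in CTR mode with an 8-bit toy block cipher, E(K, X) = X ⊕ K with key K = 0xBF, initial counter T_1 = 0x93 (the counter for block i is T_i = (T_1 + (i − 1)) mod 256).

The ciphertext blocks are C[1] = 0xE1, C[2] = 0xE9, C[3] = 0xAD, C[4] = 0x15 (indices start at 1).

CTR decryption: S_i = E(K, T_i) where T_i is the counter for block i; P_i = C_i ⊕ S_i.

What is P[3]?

P[3] = 0x87

P[3]: T = 0x95, S = E(K, T) = 0x2A; 0xAD ⊕ 0x2A = 0x87.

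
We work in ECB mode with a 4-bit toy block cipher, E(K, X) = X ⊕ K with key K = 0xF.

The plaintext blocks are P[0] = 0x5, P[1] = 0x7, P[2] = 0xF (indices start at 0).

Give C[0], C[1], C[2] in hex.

C[0] = 0xA, C[1] = 0x8, C[2] = 0x0

ECB encryption: C_i = E(K, P_i).
C[0]: E(K, 0x5) = 0xA.
C[1]: E(K, 0x7) = 0x8.
C[2]: E(K, 0xF) = 0x0.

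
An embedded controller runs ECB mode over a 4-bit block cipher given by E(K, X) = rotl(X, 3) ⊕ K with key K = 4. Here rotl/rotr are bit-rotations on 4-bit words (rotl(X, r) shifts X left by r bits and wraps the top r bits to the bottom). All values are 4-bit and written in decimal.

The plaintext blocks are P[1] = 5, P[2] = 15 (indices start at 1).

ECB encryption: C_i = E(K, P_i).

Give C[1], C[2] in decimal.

C[1]: E(K, 5) = 14.
C[2]: E(K, 15) = 11.

C[1] = 14, C[2] = 11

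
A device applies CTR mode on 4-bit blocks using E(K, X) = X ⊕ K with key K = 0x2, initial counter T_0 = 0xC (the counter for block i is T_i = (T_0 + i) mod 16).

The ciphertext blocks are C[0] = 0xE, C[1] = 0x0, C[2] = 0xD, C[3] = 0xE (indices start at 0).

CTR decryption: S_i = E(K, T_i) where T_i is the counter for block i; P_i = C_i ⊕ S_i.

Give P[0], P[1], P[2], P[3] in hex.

P[0] = 0x0, P[1] = 0xF, P[2] = 0x1, P[3] = 0x3

P[0]: T = 0xC, S = E(K, T) = 0xE; 0xE ⊕ 0xE = 0x0.
P[1]: T = 0xD, S = E(K, T) = 0xF; 0x0 ⊕ 0xF = 0xF.
P[2]: T = 0xE, S = E(K, T) = 0xC; 0xD ⊕ 0xC = 0x1.
P[3]: T = 0xF, S = E(K, T) = 0xD; 0xE ⊕ 0xD = 0x3.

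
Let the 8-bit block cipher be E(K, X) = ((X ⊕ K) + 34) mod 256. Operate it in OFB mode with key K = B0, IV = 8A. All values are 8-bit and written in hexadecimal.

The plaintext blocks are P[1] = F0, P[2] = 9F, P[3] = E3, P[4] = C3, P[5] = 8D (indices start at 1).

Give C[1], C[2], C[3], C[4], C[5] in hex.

OFB encryption: S_i = E(K, S_{i−1}) with S_{0} = IV; C_i = P_i ⊕ S_i.
C[1]: S = E(K, 8A) = 6E; F0 ⊕ 6E = 9E.
C[2]: S = E(K, 6E) = 12; 9F ⊕ 12 = 8D.
C[3]: S = E(K, 12) = D6; E3 ⊕ D6 = 35.
C[4]: S = E(K, D6) = 9A; C3 ⊕ 9A = 59.
C[5]: S = E(K, 9A) = 5E; 8D ⊕ 5E = D3.

C[1] = 9E, C[2] = 8D, C[3] = 35, C[4] = 59, C[5] = D3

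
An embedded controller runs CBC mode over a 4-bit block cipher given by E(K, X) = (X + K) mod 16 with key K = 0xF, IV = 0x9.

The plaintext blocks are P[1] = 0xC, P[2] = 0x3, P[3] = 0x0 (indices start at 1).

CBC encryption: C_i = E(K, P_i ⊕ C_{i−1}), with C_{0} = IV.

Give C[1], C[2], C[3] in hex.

C[1] = 0x4, C[2] = 0x6, C[3] = 0x5

C[1]: P[1] ⊕ 0x9 = 0x5; E(K, 0x5) = 0x4.
C[2]: P[2] ⊕ 0x4 = 0x7; E(K, 0x7) = 0x6.
C[3]: P[3] ⊕ 0x6 = 0x6; E(K, 0x6) = 0x5.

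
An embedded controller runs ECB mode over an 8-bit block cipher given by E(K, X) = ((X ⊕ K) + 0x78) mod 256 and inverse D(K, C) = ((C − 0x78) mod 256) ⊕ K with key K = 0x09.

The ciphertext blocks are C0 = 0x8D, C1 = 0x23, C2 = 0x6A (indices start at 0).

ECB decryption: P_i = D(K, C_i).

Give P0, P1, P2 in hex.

P0: D(K, 0x8D) = 0x1C.
P1: D(K, 0x23) = 0xA2.
P2: D(K, 0x6A) = 0xFB.

P0 = 0x1C, P1 = 0xA2, P2 = 0xFB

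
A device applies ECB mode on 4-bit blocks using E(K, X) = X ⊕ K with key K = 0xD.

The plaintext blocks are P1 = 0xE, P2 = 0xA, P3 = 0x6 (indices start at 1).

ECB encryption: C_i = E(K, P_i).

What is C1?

C1: E(K, 0xE) = 0x3.

C1 = 0x3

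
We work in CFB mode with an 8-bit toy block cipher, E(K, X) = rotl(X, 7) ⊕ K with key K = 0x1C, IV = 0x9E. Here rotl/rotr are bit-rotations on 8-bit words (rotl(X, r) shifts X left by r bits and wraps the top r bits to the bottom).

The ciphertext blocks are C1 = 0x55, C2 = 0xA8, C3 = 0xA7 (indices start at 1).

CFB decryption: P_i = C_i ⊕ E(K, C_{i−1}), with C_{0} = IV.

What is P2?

P2: E(K, 0x55) = 0xB6; 0xA8 ⊕ 0xB6 = 0x1E.

P2 = 0x1E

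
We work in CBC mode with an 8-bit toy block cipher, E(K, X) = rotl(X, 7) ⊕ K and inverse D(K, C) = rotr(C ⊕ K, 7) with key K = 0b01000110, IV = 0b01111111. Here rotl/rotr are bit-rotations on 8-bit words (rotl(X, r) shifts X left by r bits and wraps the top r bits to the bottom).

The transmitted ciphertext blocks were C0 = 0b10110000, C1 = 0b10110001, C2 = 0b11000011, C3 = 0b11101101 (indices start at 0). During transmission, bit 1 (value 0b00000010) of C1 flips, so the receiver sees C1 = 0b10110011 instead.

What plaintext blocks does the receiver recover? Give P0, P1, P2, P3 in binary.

CBC decryption: P_i = D(K, C_i) ⊕ C_{i−1}, with C_{−1} = IV.
Only C1 changed, to 0b10110011. In CBC, a change in C_i garbles P_i and flips the same bit in P_{i+1}. Decrypting the received ciphertext:
P0: D(K, 0b10110000) = 0b11101101; 0b11101101 ⊕ 0b01111111 = 0b10010010.
P1: D(K, 0b10110011) = 0b11101011; 0b11101011 ⊕ 0b10110000 = 0b01011011.
P2: D(K, 0b11000011) = 0b00001011; 0b00001011 ⊕ 0b10110011 = 0b10111000.
P3: D(K, 0b11101101) = 0b01010111; 0b01010111 ⊕ 0b11000011 = 0b10010100.
Blocks that differ from the original plaintext: P1, P2.

P0 = 0b10010010, P1 = 0b01011011, P2 = 0b10111000, P3 = 0b10010100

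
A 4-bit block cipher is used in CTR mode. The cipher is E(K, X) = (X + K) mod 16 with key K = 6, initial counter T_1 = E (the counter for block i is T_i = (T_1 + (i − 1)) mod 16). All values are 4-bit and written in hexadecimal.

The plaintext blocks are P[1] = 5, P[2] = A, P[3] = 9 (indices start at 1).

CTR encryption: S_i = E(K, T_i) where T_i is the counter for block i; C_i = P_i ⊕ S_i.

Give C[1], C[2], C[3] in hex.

C[1] = 1, C[2] = F, C[3] = F

C[1]: T = E, S = E(K, T) = 4; 5 ⊕ 4 = 1.
C[2]: T = F, S = E(K, T) = 5; A ⊕ 5 = F.
C[3]: T = 0, S = E(K, T) = 6; 9 ⊕ 6 = F.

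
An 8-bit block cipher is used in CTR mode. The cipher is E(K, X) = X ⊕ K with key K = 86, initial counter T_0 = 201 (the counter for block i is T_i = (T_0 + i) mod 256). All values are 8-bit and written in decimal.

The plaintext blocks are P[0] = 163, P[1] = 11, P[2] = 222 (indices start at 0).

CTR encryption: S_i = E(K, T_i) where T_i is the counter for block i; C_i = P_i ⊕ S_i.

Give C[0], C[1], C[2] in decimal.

C[0] = 60, C[1] = 151, C[2] = 67

C[0]: T = 201, S = E(K, T) = 159; 163 ⊕ 159 = 60.
C[1]: T = 202, S = E(K, T) = 156; 11 ⊕ 156 = 151.
C[2]: T = 203, S = E(K, T) = 157; 222 ⊕ 157 = 67.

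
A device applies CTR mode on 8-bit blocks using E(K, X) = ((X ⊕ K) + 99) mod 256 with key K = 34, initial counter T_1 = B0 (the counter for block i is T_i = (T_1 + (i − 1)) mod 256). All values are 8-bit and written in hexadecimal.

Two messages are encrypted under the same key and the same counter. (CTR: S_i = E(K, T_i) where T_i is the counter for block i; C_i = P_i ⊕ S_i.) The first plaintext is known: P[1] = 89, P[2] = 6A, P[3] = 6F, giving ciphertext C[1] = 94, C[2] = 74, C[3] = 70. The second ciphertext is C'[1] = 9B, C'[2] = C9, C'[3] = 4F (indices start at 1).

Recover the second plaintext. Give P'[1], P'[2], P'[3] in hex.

P'[1] = 86, P'[2] = D7, P'[3] = 50

In CTR with a reused counter, both messages share the same keystream S_i, so C_i ⊕ C'_i = P_i ⊕ P'_i and thus P'_i = P_i ⊕ C_i ⊕ C'_i.
P'[1]: 89 ⊕ 94 ⊕ 9B = 86.
P'[2]: 6A ⊕ 74 ⊕ C9 = D7.
P'[3]: 6F ⊕ 70 ⊕ 4F = 50.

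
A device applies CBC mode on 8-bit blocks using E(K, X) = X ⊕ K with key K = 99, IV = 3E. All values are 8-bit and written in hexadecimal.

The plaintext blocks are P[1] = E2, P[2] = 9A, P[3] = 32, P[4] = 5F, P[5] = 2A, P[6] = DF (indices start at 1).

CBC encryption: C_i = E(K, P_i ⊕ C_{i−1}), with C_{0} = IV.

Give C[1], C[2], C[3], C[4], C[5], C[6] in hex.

C[1] = 45, C[2] = 46, C[3] = ED, C[4] = 2B, C[5] = 98, C[6] = DE

C[1]: P[1] ⊕ 3E = DC; E(K, DC) = 45.
C[2]: P[2] ⊕ 45 = DF; E(K, DF) = 46.
C[3]: P[3] ⊕ 46 = 74; E(K, 74) = ED.
C[4]: P[4] ⊕ ED = B2; E(K, B2) = 2B.
C[5]: P[5] ⊕ 2B = 01; E(K, 01) = 98.
C[6]: P[6] ⊕ 98 = 47; E(K, 47) = DE.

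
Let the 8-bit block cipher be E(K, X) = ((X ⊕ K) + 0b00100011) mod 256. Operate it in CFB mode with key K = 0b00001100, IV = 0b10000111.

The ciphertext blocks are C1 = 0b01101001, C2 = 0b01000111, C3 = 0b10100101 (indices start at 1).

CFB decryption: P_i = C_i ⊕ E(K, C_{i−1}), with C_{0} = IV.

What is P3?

P3 = 0b11001011

P3: E(K, 0b01000111) = 0b01101110; 0b10100101 ⊕ 0b01101110 = 0b11001011.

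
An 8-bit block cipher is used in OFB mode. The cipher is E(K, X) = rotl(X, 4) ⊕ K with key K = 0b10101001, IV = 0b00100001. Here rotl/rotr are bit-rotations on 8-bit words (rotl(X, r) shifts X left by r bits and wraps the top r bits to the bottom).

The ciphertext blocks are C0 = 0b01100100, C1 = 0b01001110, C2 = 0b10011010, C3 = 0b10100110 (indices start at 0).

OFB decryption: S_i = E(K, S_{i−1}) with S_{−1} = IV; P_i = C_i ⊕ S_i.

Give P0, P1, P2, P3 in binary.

P0: S = E(K, 0b00100001) = 0b10111011; 0b01100100 ⊕ 0b10111011 = 0b11011111.
P1: S = E(K, 0b10111011) = 0b00010010; 0b01001110 ⊕ 0b00010010 = 0b01011100.
P2: S = E(K, 0b00010010) = 0b10001000; 0b10011010 ⊕ 0b10001000 = 0b00010010.
P3: S = E(K, 0b10001000) = 0b00100001; 0b10100110 ⊕ 0b00100001 = 0b10000111.

P0 = 0b11011111, P1 = 0b01011100, P2 = 0b00010010, P3 = 0b10000111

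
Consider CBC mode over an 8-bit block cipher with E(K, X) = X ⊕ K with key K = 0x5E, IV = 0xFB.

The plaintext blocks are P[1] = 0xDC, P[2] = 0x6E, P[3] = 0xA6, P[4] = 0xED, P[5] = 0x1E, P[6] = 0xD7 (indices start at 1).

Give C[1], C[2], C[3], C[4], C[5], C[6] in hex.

CBC encryption: C_i = E(K, P_i ⊕ C_{i−1}), with C_{0} = IV.
C[1]: P[1] ⊕ 0xFB = 0x27; E(K, 0x27) = 0x79.
C[2]: P[2] ⊕ 0x79 = 0x17; E(K, 0x17) = 0x49.
C[3]: P[3] ⊕ 0x49 = 0xEF; E(K, 0xEF) = 0xB1.
C[4]: P[4] ⊕ 0xB1 = 0x5C; E(K, 0x5C) = 0x02.
C[5]: P[5] ⊕ 0x02 = 0x1C; E(K, 0x1C) = 0x42.
C[6]: P[6] ⊕ 0x42 = 0x95; E(K, 0x95) = 0xCB.

C[1] = 0x79, C[2] = 0x49, C[3] = 0xB1, C[4] = 0x02, C[5] = 0x42, C[6] = 0xCB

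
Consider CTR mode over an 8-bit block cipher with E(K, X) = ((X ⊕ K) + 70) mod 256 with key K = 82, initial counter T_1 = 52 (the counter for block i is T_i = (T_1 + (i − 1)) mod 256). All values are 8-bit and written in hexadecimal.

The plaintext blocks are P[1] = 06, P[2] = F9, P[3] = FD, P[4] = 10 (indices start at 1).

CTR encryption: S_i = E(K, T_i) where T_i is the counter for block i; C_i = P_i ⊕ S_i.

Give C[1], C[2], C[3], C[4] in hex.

C[1] = 46, C[2] = B8, C[3] = BB, C[4] = 57

C[1]: T = 52, S = E(K, T) = 40; 06 ⊕ 40 = 46.
C[2]: T = 53, S = E(K, T) = 41; F9 ⊕ 41 = B8.
C[3]: T = 54, S = E(K, T) = 46; FD ⊕ 46 = BB.
C[4]: T = 55, S = E(K, T) = 47; 10 ⊕ 47 = 57.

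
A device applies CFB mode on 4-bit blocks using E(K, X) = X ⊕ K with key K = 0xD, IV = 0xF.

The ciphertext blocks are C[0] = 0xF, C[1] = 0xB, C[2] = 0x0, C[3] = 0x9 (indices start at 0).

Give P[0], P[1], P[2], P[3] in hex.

P[0] = 0xD, P[1] = 0x9, P[2] = 0x6, P[3] = 0x4

CFB decryption: P_i = C_i ⊕ E(K, C_{i−1}), with C_{−1} = IV.
P[0]: E(K, 0xF) = 0x2; 0xF ⊕ 0x2 = 0xD.
P[1]: E(K, 0xF) = 0x2; 0xB ⊕ 0x2 = 0x9.
P[2]: E(K, 0xB) = 0x6; 0x0 ⊕ 0x6 = 0x6.
P[3]: E(K, 0x0) = 0xD; 0x9 ⊕ 0xD = 0x4.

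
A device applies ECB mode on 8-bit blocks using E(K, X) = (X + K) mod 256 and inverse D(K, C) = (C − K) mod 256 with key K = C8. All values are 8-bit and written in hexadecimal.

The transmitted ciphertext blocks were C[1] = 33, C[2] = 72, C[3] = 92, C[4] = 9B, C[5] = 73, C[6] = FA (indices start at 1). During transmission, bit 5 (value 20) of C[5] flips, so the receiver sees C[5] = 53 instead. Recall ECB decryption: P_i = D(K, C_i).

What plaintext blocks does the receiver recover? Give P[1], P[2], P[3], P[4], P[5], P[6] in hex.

Only C[5] changed, to 53. In ECB, a change in C_i affects only P_i. Decrypting the received ciphertext:
P[1]: D(K, 33) = 6B.
P[2]: D(K, 72) = AA.
P[3]: D(K, 92) = CA.
P[4]: D(K, 9B) = D3.
P[5]: D(K, 53) = 8B.
P[6]: D(K, FA) = 32.
Blocks that differ from the original plaintext: P[5].

P[1] = 6B, P[2] = AA, P[3] = CA, P[4] = D3, P[5] = 8B, P[6] = 32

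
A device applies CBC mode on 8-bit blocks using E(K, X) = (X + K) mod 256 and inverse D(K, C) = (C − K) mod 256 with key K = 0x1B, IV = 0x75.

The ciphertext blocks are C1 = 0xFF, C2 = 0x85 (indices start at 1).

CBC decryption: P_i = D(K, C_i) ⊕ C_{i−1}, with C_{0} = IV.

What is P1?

P1: D(K, 0xFF) = 0xE4; 0xE4 ⊕ 0x75 = 0x91.

P1 = 0x91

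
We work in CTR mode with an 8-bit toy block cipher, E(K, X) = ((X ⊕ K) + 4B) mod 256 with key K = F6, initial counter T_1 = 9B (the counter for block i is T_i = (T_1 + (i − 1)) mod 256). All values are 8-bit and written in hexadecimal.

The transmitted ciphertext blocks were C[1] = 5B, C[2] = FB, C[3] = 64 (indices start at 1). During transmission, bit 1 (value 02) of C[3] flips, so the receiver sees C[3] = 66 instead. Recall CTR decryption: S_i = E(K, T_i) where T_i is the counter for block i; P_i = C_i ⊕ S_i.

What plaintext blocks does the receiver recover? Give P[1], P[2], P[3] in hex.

Only C[3] changed, to 66. In CTR, a change in C_i flips the same bit in P_i only; the keystream is unaffected. Decrypting the received ciphertext:
P[1]: T = 9B, S = E(K, T) = B8; 5B ⊕ B8 = E3.
P[2]: T = 9C, S = E(K, T) = B5; FB ⊕ B5 = 4E.
P[3]: T = 9D, S = E(K, T) = B6; 66 ⊕ B6 = D0.
Blocks that differ from the original plaintext: P[3].

P[1] = E3, P[2] = 4E, P[3] = D0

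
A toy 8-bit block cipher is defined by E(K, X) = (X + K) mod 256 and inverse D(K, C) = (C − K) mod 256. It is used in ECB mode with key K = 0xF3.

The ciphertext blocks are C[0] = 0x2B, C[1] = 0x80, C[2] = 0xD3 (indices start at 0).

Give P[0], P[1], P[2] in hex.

P[0] = 0x38, P[1] = 0x8D, P[2] = 0xE0

ECB decryption: P_i = D(K, C_i).
P[0]: D(K, 0x2B) = 0x38.
P[1]: D(K, 0x80) = 0x8D.
P[2]: D(K, 0xD3) = 0xE0.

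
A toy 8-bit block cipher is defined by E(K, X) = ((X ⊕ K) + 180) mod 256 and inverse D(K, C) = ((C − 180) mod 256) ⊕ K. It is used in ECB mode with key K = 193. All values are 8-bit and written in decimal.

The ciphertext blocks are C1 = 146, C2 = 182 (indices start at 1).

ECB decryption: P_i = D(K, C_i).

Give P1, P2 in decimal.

P1: D(K, 146) = 31.
P2: D(K, 182) = 195.

P1 = 31, P2 = 195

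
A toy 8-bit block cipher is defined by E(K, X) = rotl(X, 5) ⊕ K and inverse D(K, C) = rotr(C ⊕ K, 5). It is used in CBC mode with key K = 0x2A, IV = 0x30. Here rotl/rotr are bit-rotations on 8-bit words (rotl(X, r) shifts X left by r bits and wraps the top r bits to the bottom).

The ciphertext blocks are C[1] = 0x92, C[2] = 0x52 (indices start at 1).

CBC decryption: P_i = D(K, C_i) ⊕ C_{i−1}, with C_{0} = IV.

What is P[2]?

P[2] = 0x51

P[2]: D(K, 0x52) = 0xC3; 0xC3 ⊕ 0x92 = 0x51.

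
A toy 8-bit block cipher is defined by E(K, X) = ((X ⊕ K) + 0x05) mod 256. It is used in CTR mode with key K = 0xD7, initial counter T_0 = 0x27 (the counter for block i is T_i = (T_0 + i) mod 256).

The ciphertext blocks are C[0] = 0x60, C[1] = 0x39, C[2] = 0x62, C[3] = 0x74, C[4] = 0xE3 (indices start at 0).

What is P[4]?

P[4] = 0xE2

CTR decryption: S_i = E(K, T_i) where T_i is the counter for block i; P_i = C_i ⊕ S_i.
P[4]: T = 0x2B, S = E(K, T) = 0x01; 0xE3 ⊕ 0x01 = 0xE2.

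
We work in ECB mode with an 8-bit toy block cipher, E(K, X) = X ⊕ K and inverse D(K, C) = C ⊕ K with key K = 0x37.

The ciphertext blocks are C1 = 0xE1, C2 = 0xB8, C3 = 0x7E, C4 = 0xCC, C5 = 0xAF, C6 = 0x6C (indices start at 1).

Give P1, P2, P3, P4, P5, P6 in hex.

P1 = 0xD6, P2 = 0x8F, P3 = 0x49, P4 = 0xFB, P5 = 0x98, P6 = 0x5B

ECB decryption: P_i = D(K, C_i).
P1: D(K, 0xE1) = 0xD6.
P2: D(K, 0xB8) = 0x8F.
P3: D(K, 0x7E) = 0x49.
P4: D(K, 0xCC) = 0xFB.
P5: D(K, 0xAF) = 0x98.
P6: D(K, 0x6C) = 0x5B.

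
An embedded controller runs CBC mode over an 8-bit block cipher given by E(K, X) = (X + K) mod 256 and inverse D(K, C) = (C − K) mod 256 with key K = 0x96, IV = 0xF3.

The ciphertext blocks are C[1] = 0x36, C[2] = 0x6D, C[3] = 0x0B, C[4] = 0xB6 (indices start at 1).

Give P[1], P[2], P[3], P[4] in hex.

P[1] = 0x53, P[2] = 0xE1, P[3] = 0x18, P[4] = 0x2B

CBC decryption: P_i = D(K, C_i) ⊕ C_{i−1}, with C_{0} = IV.
P[1]: D(K, 0x36) = 0xA0; 0xA0 ⊕ 0xF3 = 0x53.
P[2]: D(K, 0x6D) = 0xD7; 0xD7 ⊕ 0x36 = 0xE1.
P[3]: D(K, 0x0B) = 0x75; 0x75 ⊕ 0x6D = 0x18.
P[4]: D(K, 0xB6) = 0x20; 0x20 ⊕ 0x0B = 0x2B.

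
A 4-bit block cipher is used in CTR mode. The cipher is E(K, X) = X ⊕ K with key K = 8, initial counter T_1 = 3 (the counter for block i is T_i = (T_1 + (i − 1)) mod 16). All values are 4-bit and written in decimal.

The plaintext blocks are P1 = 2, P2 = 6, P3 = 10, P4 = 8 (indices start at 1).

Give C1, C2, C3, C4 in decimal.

C1 = 9, C2 = 10, C3 = 7, C4 = 6

CTR encryption: S_i = E(K, T_i) where T_i is the counter for block i; C_i = P_i ⊕ S_i.
C1: T = 3, S = E(K, T) = 11; 2 ⊕ 11 = 9.
C2: T = 4, S = E(K, T) = 12; 6 ⊕ 12 = 10.
C3: T = 5, S = E(K, T) = 13; 10 ⊕ 13 = 7.
C4: T = 6, S = E(K, T) = 14; 8 ⊕ 14 = 6.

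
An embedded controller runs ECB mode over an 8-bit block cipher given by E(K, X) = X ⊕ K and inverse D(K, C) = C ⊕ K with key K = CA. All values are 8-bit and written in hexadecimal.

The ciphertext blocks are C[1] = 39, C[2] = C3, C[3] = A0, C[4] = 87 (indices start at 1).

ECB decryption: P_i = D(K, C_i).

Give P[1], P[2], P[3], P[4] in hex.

P[1]: D(K, 39) = F3.
P[2]: D(K, C3) = 09.
P[3]: D(K, A0) = 6A.
P[4]: D(K, 87) = 4D.

P[1] = F3, P[2] = 09, P[3] = 6A, P[4] = 4D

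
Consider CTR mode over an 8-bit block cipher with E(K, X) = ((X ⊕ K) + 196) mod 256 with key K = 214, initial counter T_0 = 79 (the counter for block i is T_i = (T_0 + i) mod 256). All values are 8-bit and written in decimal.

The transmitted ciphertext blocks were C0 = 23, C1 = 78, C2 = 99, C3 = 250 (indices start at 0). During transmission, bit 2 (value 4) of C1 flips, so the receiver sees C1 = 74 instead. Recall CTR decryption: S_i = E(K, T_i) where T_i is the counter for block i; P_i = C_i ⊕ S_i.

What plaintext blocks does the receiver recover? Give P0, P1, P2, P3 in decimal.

Only C1 changed, to 74. In CTR, a change in C_i flips the same bit in P_i only; the keystream is unaffected. Decrypting the received ciphertext:
P0: T = 79, S = E(K, T) = 93; 23 ⊕ 93 = 74.
P1: T = 80, S = E(K, T) = 74; 74 ⊕ 74 = 0.
P2: T = 81, S = E(K, T) = 75; 99 ⊕ 75 = 40.
P3: T = 82, S = E(K, T) = 72; 250 ⊕ 72 = 178.
Blocks that differ from the original plaintext: P1.

P0 = 74, P1 = 0, P2 = 40, P3 = 178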